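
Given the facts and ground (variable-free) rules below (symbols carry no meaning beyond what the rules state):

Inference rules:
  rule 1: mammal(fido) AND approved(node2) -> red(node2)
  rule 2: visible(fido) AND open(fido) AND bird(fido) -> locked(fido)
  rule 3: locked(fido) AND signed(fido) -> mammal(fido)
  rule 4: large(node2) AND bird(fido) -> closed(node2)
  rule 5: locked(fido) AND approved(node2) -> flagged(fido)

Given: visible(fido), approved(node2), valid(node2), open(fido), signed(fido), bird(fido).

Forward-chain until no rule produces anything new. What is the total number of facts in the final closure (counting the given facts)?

10

Round 1 fires rule 2, giving locked(fido).
Round 2 fires rule 3, rule 5, giving mammal(fido), flagged(fido).
Round 3 fires rule 1, giving red(node2).
Closure: {approved(node2), bird(fido), flagged(fido), locked(fido), mammal(fido), open(fido), red(node2), signed(fido), valid(node2), visible(fido)} — 10 facts.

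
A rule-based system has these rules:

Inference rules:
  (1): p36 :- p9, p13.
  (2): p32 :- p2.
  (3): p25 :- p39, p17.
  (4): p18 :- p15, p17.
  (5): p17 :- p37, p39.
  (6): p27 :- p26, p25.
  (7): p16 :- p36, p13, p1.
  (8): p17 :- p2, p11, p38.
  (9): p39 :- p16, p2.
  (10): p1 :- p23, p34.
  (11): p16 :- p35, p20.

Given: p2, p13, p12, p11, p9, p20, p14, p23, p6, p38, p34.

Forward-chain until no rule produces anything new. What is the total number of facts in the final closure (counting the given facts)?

18

Round 1: (1) [p36 :- p9, p13.]; (2) [p32 :- p2.]; (8) [p17 :- p2, p11, p38.]; (10) [p1 :- p23, p34.]. New: p36, p32, p17, p1.
Round 2: (7) [p16 :- p36, p13, p1.]. New: p16.
Round 3: (9) [p39 :- p16, p2.]. New: p39.
Round 4: (3) [p25 :- p39, p17.]. New: p25.
Closure: {p1, p11, p12, p13, p14, p16, p17, p2, p20, p23, p25, p32, p34, p36, p38, p39, p6, p9} — 18 facts.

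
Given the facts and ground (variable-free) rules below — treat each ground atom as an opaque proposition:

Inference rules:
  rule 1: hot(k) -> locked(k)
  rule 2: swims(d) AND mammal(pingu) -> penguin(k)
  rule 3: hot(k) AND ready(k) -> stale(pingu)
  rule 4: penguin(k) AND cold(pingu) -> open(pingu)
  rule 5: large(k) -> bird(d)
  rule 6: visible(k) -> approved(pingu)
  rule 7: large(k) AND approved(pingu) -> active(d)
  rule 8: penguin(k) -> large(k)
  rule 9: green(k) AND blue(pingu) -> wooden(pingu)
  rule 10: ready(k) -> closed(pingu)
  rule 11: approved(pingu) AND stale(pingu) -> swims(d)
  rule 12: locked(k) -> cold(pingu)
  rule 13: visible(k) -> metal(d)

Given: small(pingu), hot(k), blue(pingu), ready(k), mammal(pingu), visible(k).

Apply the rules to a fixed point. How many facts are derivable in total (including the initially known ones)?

18

Round 1 — rule 1, rule 3, rule 6, rule 10, rule 13, derive locked(k), stale(pingu), approved(pingu), closed(pingu), metal(d).
Round 2 — rule 11, rule 12, derive swims(d), cold(pingu).
Round 3 — rule 2, derive penguin(k).
Round 4 — rule 4, rule 8, derive open(pingu), large(k).
Round 5 — rule 5, rule 7, derive bird(d), active(d).
Closure: {active(d), approved(pingu), bird(d), blue(pingu), closed(pingu), cold(pingu), hot(k), large(k), locked(k), mammal(pingu), metal(d), open(pingu), penguin(k), ready(k), small(pingu), stale(pingu), swims(d), visible(k)} — 18 facts.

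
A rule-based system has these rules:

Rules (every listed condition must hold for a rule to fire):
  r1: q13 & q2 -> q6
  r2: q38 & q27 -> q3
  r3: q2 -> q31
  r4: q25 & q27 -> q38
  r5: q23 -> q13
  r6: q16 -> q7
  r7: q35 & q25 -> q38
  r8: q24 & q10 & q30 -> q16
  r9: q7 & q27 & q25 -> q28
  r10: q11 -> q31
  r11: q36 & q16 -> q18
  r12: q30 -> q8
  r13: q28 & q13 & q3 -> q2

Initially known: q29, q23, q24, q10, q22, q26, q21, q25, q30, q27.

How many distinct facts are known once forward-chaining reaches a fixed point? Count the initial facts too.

Round 1: r4 [q25 & q27 -> q38]; r5 [q23 -> q13]; r8 [q24 & q10 & q30 -> q16]; r12 [q30 -> q8]. Adds q38, q13, q16, q8.
Round 2: r2 [q38 & q27 -> q3]; r6 [q16 -> q7]. Adds q3, q7.
Round 3: r9 [q7 & q27 & q25 -> q28]. Adds q28.
Round 4: r13 [q28 & q13 & q3 -> q2]. Adds q2.
Round 5: r1 [q13 & q2 -> q6]; r3 [q2 -> q31]. Adds q6, q31.
Closure: {q10, q13, q16, q2, q21, q22, q23, q24, q25, q26, q27, q28, q29, q3, q30, q31, q38, q6, q7, q8} — 20 facts.

20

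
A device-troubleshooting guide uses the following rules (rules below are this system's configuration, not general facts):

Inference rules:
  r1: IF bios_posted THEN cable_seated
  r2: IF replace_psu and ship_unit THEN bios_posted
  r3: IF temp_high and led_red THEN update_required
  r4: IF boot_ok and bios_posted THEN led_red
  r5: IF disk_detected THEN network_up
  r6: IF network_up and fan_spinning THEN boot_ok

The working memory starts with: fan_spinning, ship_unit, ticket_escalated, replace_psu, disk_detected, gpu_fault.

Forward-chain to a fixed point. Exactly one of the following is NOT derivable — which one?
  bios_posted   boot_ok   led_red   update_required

Round 1 fires r2, r5, giving bios_posted, network_up.
Round 2 fires r1, r6, giving cable_seated, boot_ok.
Round 3 fires r4, giving led_red.
Derived: led_red (round 3), boot_ok (round 2), bios_posted (round 1). update_required never appears in any round.

update_required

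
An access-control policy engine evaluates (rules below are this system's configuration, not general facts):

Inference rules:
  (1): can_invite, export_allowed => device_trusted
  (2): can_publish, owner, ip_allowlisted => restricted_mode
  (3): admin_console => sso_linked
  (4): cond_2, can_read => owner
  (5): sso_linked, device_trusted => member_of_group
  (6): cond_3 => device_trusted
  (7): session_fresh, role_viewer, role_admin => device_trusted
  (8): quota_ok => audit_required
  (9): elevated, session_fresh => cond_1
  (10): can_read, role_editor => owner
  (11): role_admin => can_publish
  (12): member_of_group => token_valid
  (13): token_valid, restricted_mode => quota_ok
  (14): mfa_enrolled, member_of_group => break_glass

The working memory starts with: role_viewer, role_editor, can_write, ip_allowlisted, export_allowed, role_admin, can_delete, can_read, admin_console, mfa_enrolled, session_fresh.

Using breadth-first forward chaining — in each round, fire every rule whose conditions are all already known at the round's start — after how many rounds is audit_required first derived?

5

Round 1: (3) [admin_console => sso_linked]; (7) [session_fresh, role_viewer, role_admin => device_trusted]; (10) [can_read, role_editor => owner]; (11) [role_admin => can_publish]. New: sso_linked, device_trusted, owner, can_publish.
Round 2: (2) [can_publish, owner, ip_allowlisted => restricted_mode]; (5) [sso_linked, device_trusted => member_of_group]. New: restricted_mode, member_of_group.
Round 3: (12) [member_of_group => token_valid]; (14) [mfa_enrolled, member_of_group => break_glass]. New: token_valid, break_glass.
Round 4: (13) [token_valid, restricted_mode => quota_ok]. New: quota_ok.
Round 5: (8) [quota_ok => audit_required]. New: audit_required.
audit_required first appears in round 5.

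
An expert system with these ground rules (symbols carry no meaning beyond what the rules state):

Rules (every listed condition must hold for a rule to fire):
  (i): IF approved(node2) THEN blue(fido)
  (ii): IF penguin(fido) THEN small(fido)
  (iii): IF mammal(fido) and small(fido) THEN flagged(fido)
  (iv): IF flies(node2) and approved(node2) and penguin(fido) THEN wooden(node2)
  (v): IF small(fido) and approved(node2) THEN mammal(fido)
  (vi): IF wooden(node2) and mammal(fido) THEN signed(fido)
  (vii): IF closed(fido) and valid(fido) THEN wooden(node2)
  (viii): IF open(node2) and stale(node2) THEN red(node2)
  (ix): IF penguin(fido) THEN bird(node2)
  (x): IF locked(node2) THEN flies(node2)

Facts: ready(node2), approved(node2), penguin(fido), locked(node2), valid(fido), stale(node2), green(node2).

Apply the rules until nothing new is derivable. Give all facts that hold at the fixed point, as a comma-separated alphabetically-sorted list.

approved(node2), bird(node2), blue(fido), flagged(fido), flies(node2), green(node2), locked(node2), mammal(fido), penguin(fido), ready(node2), signed(fido), small(fido), stale(node2), valid(fido), wooden(node2)

[1] (i) [IF approved(node2) THEN blue(fido)]; (ii) [IF penguin(fido) THEN small(fido)]; (ix) [IF penguin(fido) THEN bird(node2)]; (x) [IF locked(node2) THEN flies(node2)]. ⇒ new: blue(fido), small(fido), bird(node2), flies(node2).
[2] (iv) [IF flies(node2) and approved(node2) and penguin(fido) THEN wooden(node2)]; (v) [IF small(fido) and approved(node2) THEN mammal(fido)]. ⇒ new: wooden(node2), mammal(fido).
[3] (iii) [IF mammal(fido) and small(fido) THEN flagged(fido)]; (vi) [IF wooden(node2) and mammal(fido) THEN signed(fido)]. ⇒ new: flagged(fido), signed(fido).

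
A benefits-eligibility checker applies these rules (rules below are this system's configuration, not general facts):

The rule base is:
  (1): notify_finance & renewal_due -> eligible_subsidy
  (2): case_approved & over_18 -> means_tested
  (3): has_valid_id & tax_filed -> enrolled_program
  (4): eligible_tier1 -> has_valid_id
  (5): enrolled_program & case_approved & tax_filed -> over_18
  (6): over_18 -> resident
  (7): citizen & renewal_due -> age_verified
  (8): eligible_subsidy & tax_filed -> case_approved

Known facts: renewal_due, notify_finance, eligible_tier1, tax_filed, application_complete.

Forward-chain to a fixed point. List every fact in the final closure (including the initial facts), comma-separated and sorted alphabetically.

Round 1: (1) [notify_finance & renewal_due -> eligible_subsidy]; (4) [eligible_tier1 -> has_valid_id]. Adds eligible_subsidy, has_valid_id.
Round 2: (3) [has_valid_id & tax_filed -> enrolled_program]; (8) [eligible_subsidy & tax_filed -> case_approved]. Adds enrolled_program, case_approved.
Round 3: (5) [enrolled_program & case_approved & tax_filed -> over_18]. Adds over_18.
Round 4: (2) [case_approved & over_18 -> means_tested]; (6) [over_18 -> resident]. Adds means_tested, resident.

application_complete, case_approved, eligible_subsidy, eligible_tier1, enrolled_program, has_valid_id, means_tested, notify_finance, over_18, renewal_due, resident, tax_filed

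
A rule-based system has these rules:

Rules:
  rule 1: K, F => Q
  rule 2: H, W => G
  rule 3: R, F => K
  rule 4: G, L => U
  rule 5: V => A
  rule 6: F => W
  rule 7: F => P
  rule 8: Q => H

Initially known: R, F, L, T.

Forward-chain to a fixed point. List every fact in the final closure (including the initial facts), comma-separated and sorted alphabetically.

Round 1 — rule 3, rule 6, rule 7, derive K, W, P.
Round 2 — rule 1, derive Q.
Round 3 — rule 8, derive H.
Round 4 — rule 2, derive G.
Round 5 — rule 4, derive U.

F, G, H, K, L, P, Q, R, T, U, W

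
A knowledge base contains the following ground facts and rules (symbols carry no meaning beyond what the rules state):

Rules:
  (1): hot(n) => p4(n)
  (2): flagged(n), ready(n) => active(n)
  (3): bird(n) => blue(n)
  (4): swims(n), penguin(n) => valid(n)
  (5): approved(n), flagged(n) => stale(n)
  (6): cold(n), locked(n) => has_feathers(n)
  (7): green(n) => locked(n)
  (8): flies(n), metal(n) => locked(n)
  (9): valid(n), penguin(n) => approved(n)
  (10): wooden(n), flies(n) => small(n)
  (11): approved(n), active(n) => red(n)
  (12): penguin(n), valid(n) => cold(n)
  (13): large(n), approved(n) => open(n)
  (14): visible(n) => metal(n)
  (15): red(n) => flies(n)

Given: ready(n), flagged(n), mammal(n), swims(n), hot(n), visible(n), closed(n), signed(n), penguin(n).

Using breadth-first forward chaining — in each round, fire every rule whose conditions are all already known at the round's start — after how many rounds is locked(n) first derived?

5

Round 1: (1) [hot(n) => p4(n)]; (2) [flagged(n), ready(n) => active(n)]; (4) [swims(n), penguin(n) => valid(n)]; (14) [visible(n) => metal(n)]. Adds p4(n), active(n), valid(n), metal(n).
Round 2: (9) [valid(n), penguin(n) => approved(n)]; (12) [penguin(n), valid(n) => cold(n)]. Adds approved(n), cold(n).
Round 3: (5) [approved(n), flagged(n) => stale(n)]; (11) [approved(n), active(n) => red(n)]. Adds stale(n), red(n).
Round 4: (15) [red(n) => flies(n)]. Adds flies(n).
Round 5: (8) [flies(n), metal(n) => locked(n)]. Adds locked(n).
locked(n) first appears in round 5.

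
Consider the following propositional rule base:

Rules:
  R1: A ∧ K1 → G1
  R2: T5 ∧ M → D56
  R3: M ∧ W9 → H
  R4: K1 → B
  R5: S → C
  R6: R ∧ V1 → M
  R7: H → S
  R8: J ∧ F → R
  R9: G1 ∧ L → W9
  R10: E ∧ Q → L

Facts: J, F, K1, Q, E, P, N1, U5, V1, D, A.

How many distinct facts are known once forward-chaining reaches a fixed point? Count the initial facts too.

Round 1: R1 [A ∧ K1 → G1]; R4 [K1 → B]; R8 [J ∧ F → R]; R10 [E ∧ Q → L]. Adds G1, B, R, L.
Round 2: R6 [R ∧ V1 → M]; R9 [G1 ∧ L → W9]. Adds M, W9.
Round 3: R3 [M ∧ W9 → H]. Adds H.
Round 4: R7 [H → S]. Adds S.
Round 5: R5 [S → C]. Adds C.
Closure: {A, B, C, D, E, F, G1, H, J, K1, L, M, N1, P, Q, R, S, U5, V1, W9} — 20 facts.

20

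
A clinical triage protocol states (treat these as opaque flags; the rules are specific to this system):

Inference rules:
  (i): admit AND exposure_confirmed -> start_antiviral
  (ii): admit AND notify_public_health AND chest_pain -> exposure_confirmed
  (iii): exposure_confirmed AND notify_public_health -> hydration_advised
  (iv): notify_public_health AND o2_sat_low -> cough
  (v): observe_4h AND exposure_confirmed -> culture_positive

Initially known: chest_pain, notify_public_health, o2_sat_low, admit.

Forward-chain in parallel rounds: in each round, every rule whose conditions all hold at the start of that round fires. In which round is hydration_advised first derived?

Round 1 fires (ii), (iv), giving exposure_confirmed, cough.
Round 2 fires (i), (iii), giving start_antiviral, hydration_advised.
hydration_advised first appears in round 2.

2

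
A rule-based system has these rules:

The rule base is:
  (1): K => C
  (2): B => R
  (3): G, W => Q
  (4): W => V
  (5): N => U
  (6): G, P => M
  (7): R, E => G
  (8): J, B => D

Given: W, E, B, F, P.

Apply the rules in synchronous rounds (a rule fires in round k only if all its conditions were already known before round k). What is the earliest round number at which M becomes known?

Round 1 — (2), (4), derive R, V.
Round 2 — (7), derive G.
Round 3 — (3), (6), derive Q, M.
M first appears in round 3.

3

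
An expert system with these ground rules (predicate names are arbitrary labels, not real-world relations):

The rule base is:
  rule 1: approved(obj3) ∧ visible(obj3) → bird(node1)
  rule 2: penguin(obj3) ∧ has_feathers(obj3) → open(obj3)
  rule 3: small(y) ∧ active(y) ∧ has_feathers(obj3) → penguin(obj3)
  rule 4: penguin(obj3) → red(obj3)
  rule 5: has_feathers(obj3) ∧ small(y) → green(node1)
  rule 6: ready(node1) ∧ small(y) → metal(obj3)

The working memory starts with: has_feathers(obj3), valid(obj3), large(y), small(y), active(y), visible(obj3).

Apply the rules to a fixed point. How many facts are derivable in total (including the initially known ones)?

10

Round 1 fires rule 3, rule 5, giving penguin(obj3), green(node1).
Round 2 fires rule 2, rule 4, giving open(obj3), red(obj3).
Closure: {active(y), green(node1), has_feathers(obj3), large(y), open(obj3), penguin(obj3), red(obj3), small(y), valid(obj3), visible(obj3)} — 10 facts.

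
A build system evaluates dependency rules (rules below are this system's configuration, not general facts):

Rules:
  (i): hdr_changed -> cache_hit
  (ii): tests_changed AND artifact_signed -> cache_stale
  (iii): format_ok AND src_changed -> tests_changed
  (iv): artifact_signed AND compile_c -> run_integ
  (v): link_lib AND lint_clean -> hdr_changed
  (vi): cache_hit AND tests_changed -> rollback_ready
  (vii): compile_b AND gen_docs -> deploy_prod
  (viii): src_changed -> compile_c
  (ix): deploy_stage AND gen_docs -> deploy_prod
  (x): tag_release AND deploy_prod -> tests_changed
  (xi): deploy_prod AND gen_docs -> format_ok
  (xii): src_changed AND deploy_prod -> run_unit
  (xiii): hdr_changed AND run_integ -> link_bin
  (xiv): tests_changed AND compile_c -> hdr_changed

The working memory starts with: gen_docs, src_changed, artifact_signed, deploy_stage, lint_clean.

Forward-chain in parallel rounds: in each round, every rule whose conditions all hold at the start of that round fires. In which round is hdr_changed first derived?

Round 1 fires (viii), (ix), giving compile_c, deploy_prod.
Round 2 fires (iv), (xi), (xii), giving run_integ, format_ok, run_unit.
Round 3 fires (iii), giving tests_changed.
Round 4 fires (ii), (xiv), giving cache_stale, hdr_changed.
hdr_changed first appears in round 4.

4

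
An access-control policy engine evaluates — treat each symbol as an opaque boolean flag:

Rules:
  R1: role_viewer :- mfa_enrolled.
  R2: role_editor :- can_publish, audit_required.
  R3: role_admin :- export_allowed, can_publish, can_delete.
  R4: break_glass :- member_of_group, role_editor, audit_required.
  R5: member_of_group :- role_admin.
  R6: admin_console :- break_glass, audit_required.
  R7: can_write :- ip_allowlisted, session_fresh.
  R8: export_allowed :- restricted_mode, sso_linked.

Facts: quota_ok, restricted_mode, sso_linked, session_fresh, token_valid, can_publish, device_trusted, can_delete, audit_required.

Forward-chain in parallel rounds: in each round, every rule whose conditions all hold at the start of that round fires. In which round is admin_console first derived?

Round 1 — R2, R8, derive role_editor, export_allowed.
Round 2 — R3, derive role_admin.
Round 3 — R5, derive member_of_group.
Round 4 — R4, derive break_glass.
Round 5 — R6, derive admin_console.
admin_console first appears in round 5.

5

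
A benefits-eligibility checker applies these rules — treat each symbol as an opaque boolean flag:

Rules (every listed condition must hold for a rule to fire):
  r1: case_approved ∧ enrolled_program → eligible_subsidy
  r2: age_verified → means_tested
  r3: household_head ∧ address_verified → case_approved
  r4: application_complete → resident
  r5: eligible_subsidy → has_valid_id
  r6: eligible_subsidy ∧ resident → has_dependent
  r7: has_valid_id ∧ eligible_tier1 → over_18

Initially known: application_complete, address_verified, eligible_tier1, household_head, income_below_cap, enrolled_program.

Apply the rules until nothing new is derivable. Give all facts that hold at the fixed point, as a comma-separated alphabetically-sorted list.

Round 1 fires r3, r4, giving case_approved, resident.
Round 2 fires r1, giving eligible_subsidy.
Round 3 fires r5, r6, giving has_valid_id, has_dependent.
Round 4 fires r7, giving over_18.

address_verified, application_complete, case_approved, eligible_subsidy, eligible_tier1, enrolled_program, has_dependent, has_valid_id, household_head, income_below_cap, over_18, resident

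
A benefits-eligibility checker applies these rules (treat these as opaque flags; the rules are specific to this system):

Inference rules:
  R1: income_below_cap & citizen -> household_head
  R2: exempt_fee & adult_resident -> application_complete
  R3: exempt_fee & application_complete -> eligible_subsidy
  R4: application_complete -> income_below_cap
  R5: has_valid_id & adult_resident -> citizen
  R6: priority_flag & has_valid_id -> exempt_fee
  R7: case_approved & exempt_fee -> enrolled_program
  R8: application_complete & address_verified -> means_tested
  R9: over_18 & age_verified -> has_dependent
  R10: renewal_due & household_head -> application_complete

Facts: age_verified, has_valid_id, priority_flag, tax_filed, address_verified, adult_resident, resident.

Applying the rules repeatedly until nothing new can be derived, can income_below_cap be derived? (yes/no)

Round 1 — R5, R6, derive citizen, exempt_fee.
Round 2 — R2, derive application_complete.
Round 3 — R3, R4, R8, derive eligible_subsidy, income_below_cap, means_tested.
Round 4 — R1, derive household_head.
income_below_cap appears in round 3, so it is derivable.

yes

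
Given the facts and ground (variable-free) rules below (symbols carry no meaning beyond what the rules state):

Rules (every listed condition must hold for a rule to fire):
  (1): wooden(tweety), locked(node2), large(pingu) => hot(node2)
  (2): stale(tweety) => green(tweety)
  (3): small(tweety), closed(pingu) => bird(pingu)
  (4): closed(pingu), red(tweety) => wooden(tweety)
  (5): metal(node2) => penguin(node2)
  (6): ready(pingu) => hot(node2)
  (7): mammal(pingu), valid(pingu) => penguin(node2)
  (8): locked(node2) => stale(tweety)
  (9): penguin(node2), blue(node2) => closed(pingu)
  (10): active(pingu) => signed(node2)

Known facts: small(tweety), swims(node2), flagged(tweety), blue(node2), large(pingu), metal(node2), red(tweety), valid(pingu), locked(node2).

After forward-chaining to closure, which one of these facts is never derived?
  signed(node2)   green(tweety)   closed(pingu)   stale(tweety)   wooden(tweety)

signed(node2)

[1] (5) [metal(node2) => penguin(node2)]; (8) [locked(node2) => stale(tweety)]. ⇒ new: penguin(node2), stale(tweety).
[2] (2) [stale(tweety) => green(tweety)]; (9) [penguin(node2), blue(node2) => closed(pingu)]. ⇒ new: green(tweety), closed(pingu).
[3] (3) [small(tweety), closed(pingu) => bird(pingu)]; (4) [closed(pingu), red(tweety) => wooden(tweety)]. ⇒ new: bird(pingu), wooden(tweety).
[4] (1) [wooden(tweety), locked(node2), large(pingu) => hot(node2)]. ⇒ new: hot(node2).
Derived: closed(pingu) (round 2), stale(tweety) (round 1), wooden(tweety) (round 3), green(tweety) (round 2). signed(node2) never appears in any round.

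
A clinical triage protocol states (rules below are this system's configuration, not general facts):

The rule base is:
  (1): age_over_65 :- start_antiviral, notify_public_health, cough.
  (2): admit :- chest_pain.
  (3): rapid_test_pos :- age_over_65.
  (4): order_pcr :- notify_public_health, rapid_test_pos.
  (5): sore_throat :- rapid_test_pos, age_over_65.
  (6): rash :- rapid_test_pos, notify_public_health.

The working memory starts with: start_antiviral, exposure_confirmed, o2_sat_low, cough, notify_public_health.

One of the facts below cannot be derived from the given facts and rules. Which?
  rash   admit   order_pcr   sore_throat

admit

Round 1: (1) [age_over_65 :- start_antiviral, notify_public_health, cough.]. New: age_over_65.
Round 2: (3) [rapid_test_pos :- age_over_65.]. New: rapid_test_pos.
Round 3: (4) [order_pcr :- notify_public_health, rapid_test_pos.]; (5) [sore_throat :- rapid_test_pos, age_over_65.]; (6) [rash :- rapid_test_pos, notify_public_health.]. New: order_pcr, sore_throat, rash.
Derived: rash (round 3), order_pcr (round 3), sore_throat (round 3). admit never appears in any round.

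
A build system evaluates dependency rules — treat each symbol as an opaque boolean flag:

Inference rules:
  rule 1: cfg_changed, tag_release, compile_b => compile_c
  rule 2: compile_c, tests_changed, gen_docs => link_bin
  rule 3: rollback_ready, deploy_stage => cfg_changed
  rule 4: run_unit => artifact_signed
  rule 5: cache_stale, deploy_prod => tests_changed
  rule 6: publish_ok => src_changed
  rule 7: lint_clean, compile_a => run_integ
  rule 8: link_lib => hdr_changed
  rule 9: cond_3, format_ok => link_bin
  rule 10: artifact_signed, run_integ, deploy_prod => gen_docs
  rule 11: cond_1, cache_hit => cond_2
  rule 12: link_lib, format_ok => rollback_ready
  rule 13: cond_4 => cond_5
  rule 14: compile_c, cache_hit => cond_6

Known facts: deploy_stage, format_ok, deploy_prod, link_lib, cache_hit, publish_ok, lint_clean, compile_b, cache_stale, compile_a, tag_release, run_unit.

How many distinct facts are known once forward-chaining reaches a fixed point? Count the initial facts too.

23

[1] rule 4 [run_unit => artifact_signed]; rule 5 [cache_stale, deploy_prod => tests_changed]; rule 6 [publish_ok => src_changed]; rule 7 [lint_clean, compile_a => run_integ]; rule 8 [link_lib => hdr_changed]; rule 12 [link_lib, format_ok => rollback_ready]. ⇒ new: artifact_signed, tests_changed, src_changed, run_integ, hdr_changed, rollback_ready.
[2] rule 3 [rollback_ready, deploy_stage => cfg_changed]; rule 10 [artifact_signed, run_integ, deploy_prod => gen_docs]. ⇒ new: cfg_changed, gen_docs.
[3] rule 1 [cfg_changed, tag_release, compile_b => compile_c]. ⇒ new: compile_c.
[4] rule 2 [compile_c, tests_changed, gen_docs => link_bin]; rule 14 [compile_c, cache_hit => cond_6]. ⇒ new: link_bin, cond_6.
Closure: {artifact_signed, cache_hit, cache_stale, cfg_changed, compile_a, compile_b, compile_c, cond_6, deploy_prod, deploy_stage, format_ok, gen_docs, hdr_changed, link_bin, link_lib, lint_clean, publish_ok, rollback_ready, run_integ, run_unit, src_changed, tag_release, tests_changed} — 23 facts.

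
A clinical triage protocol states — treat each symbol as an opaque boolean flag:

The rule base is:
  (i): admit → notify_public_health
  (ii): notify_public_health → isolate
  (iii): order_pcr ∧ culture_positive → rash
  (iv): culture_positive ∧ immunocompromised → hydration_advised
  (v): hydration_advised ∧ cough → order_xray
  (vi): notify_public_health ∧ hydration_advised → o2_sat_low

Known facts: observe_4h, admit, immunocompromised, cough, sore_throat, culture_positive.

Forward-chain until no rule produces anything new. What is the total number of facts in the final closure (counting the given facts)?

11

Round 1 fires (i), (iv), giving notify_public_health, hydration_advised.
Round 2 fires (ii), (v), (vi), giving isolate, order_xray, o2_sat_low.
Closure: {admit, cough, culture_positive, hydration_advised, immunocompromised, isolate, notify_public_health, o2_sat_low, observe_4h, order_xray, sore_throat} — 11 facts.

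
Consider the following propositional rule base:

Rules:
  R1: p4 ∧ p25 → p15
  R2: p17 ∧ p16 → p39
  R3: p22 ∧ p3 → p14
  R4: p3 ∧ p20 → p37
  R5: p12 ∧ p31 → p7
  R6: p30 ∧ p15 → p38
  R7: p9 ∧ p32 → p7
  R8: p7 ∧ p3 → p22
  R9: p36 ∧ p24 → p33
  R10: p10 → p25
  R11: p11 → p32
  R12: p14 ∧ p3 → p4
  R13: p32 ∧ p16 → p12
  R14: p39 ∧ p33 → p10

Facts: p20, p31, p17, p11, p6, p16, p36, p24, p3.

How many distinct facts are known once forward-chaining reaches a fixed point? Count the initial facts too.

21

Round 1 — R2, R4, R9, R11, derive p39, p37, p33, p32.
Round 2 — R13, R14, derive p12, p10.
Round 3 — R5, R10, derive p7, p25.
Round 4 — R8, derive p22.
Round 5 — R3, derive p14.
Round 6 — R12, derive p4.
Round 7 — R1, derive p15.
Closure: {p10, p11, p12, p14, p15, p16, p17, p20, p22, p24, p25, p3, p31, p32, p33, p36, p37, p39, p4, p6, p7} — 21 facts.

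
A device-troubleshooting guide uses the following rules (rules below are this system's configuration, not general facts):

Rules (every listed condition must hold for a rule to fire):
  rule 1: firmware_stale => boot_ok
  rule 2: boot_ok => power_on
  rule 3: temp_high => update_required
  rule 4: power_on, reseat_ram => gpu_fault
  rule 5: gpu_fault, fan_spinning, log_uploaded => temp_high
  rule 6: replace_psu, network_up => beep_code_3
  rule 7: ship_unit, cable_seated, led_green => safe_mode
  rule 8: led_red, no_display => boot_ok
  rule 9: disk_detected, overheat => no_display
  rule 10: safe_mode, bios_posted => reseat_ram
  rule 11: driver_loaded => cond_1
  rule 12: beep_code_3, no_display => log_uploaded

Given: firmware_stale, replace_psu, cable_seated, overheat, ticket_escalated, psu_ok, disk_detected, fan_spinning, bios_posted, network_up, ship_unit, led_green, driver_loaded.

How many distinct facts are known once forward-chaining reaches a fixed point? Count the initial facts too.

[1] rule 1 [firmware_stale => boot_ok]; rule 6 [replace_psu, network_up => beep_code_3]; rule 7 [ship_unit, cable_seated, led_green => safe_mode]; rule 9 [disk_detected, overheat => no_display]; rule 11 [driver_loaded => cond_1]. ⇒ new: boot_ok, beep_code_3, safe_mode, no_display, cond_1.
[2] rule 2 [boot_ok => power_on]; rule 10 [safe_mode, bios_posted => reseat_ram]; rule 12 [beep_code_3, no_display => log_uploaded]. ⇒ new: power_on, reseat_ram, log_uploaded.
[3] rule 4 [power_on, reseat_ram => gpu_fault]. ⇒ new: gpu_fault.
[4] rule 5 [gpu_fault, fan_spinning, log_uploaded => temp_high]. ⇒ new: temp_high.
[5] rule 3 [temp_high => update_required]. ⇒ new: update_required.
Closure: {beep_code_3, bios_posted, boot_ok, cable_seated, cond_1, disk_detected, driver_loaded, fan_spinning, firmware_stale, gpu_fault, led_green, log_uploaded, network_up, no_display, overheat, power_on, psu_ok, replace_psu, reseat_ram, safe_mode, ship_unit, temp_high, ticket_escalated, update_required} — 24 facts.

24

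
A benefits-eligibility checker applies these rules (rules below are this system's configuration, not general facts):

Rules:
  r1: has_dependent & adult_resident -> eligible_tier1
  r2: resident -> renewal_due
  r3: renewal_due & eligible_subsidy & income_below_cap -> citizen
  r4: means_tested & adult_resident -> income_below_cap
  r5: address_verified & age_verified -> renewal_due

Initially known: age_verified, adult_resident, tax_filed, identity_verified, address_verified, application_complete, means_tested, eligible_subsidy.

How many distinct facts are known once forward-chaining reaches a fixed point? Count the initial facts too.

Round 1: r4 [means_tested & adult_resident -> income_below_cap]; r5 [address_verified & age_verified -> renewal_due]. Adds income_below_cap, renewal_due.
Round 2: r3 [renewal_due & eligible_subsidy & income_below_cap -> citizen]. Adds citizen.
Closure: {address_verified, adult_resident, age_verified, application_complete, citizen, eligible_subsidy, identity_verified, income_below_cap, means_tested, renewal_due, tax_filed} — 11 facts.

11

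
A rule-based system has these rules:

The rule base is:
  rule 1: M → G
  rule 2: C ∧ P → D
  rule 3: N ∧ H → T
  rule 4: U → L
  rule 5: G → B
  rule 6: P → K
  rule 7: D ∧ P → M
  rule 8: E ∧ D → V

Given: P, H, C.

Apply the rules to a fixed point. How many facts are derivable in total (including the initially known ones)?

8

Round 1 — rule 2, rule 6, derive D, K.
Round 2 — rule 7, derive M.
Round 3 — rule 1, derive G.
Round 4 — rule 5, derive B.
Closure: {B, C, D, G, H, K, M, P} — 8 facts.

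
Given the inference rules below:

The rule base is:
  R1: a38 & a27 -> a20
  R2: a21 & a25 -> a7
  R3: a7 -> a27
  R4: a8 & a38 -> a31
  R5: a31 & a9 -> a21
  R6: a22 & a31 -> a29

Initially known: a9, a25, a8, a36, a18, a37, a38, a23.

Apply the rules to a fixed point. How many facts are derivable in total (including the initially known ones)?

Round 1 — R4, derive a31.
Round 2 — R5, derive a21.
Round 3 — R2, derive a7.
Round 4 — R3, derive a27.
Round 5 — R1, derive a20.
Closure: {a18, a20, a21, a23, a25, a27, a31, a36, a37, a38, a7, a8, a9} — 13 facts.

13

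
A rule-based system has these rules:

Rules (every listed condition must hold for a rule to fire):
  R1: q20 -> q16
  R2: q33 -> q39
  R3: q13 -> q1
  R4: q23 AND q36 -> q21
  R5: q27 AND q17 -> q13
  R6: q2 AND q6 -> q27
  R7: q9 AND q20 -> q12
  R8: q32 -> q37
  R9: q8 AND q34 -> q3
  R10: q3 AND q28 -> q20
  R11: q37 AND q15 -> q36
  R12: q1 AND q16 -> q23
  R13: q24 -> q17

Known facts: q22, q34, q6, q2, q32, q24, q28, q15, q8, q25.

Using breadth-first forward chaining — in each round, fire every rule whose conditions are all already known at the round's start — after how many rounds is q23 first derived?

4

Round 1: R6 [q2 AND q6 -> q27]; R8 [q32 -> q37]; R9 [q8 AND q34 -> q3]; R13 [q24 -> q17]. Adds q27, q37, q3, q17.
Round 2: R5 [q27 AND q17 -> q13]; R10 [q3 AND q28 -> q20]; R11 [q37 AND q15 -> q36]. Adds q13, q20, q36.
Round 3: R1 [q20 -> q16]; R3 [q13 -> q1]. Adds q16, q1.
Round 4: R12 [q1 AND q16 -> q23]. Adds q23.
q23 first appears in round 4.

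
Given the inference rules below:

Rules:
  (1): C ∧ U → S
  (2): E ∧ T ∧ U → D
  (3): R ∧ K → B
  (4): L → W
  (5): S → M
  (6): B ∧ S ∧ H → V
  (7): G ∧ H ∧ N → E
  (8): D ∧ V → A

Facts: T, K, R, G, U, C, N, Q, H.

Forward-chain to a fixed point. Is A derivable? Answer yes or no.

Round 1: (1) [C ∧ U → S]; (3) [R ∧ K → B]; (7) [G ∧ H ∧ N → E]. Adds S, B, E.
Round 2: (2) [E ∧ T ∧ U → D]; (5) [S → M]; (6) [B ∧ S ∧ H → V]. Adds D, M, V.
Round 3: (8) [D ∧ V → A]. Adds A.
A appears in round 3, so it is derivable.

yes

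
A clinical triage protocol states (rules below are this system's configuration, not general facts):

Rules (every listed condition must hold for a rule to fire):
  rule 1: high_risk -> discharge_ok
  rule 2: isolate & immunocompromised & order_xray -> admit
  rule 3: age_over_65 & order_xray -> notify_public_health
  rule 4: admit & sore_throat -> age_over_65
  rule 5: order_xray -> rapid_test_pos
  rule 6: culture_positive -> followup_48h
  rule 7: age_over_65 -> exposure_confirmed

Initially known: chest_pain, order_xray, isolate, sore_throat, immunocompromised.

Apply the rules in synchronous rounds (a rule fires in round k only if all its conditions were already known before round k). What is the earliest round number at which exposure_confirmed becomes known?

3

Round 1: rule 2 [isolate & immunocompromised & order_xray -> admit]; rule 5 [order_xray -> rapid_test_pos]. New: admit, rapid_test_pos.
Round 2: rule 4 [admit & sore_throat -> age_over_65]. New: age_over_65.
Round 3: rule 3 [age_over_65 & order_xray -> notify_public_health]; rule 7 [age_over_65 -> exposure_confirmed]. New: notify_public_health, exposure_confirmed.
exposure_confirmed first appears in round 3.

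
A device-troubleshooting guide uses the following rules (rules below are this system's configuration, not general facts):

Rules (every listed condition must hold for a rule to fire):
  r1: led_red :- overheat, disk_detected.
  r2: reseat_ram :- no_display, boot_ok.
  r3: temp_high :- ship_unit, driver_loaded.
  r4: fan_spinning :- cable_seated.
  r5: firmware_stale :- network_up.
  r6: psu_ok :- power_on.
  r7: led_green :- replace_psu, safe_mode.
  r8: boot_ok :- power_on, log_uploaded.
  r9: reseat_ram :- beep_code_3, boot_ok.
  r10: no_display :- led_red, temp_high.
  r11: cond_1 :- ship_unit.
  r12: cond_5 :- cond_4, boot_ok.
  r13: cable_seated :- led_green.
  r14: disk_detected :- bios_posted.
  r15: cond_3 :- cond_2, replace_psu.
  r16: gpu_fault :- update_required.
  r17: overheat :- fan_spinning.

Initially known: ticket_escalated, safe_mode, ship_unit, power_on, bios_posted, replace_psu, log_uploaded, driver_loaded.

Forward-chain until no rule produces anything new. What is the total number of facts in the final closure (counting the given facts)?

20

Round 1: r3 [temp_high :- ship_unit, driver_loaded.]; r6 [psu_ok :- power_on.]; r7 [led_green :- replace_psu, safe_mode.]; r8 [boot_ok :- power_on, log_uploaded.]; r11 [cond_1 :- ship_unit.]; r14 [disk_detected :- bios_posted.]. New: temp_high, psu_ok, led_green, boot_ok, cond_1, disk_detected.
Round 2: r13 [cable_seated :- led_green.]. New: cable_seated.
Round 3: r4 [fan_spinning :- cable_seated.]. New: fan_spinning.
Round 4: r17 [overheat :- fan_spinning.]. New: overheat.
Round 5: r1 [led_red :- overheat, disk_detected.]. New: led_red.
Round 6: r10 [no_display :- led_red, temp_high.]. New: no_display.
Round 7: r2 [reseat_ram :- no_display, boot_ok.]. New: reseat_ram.
Closure: {bios_posted, boot_ok, cable_seated, cond_1, disk_detected, driver_loaded, fan_spinning, led_green, led_red, log_uploaded, no_display, overheat, power_on, psu_ok, replace_psu, reseat_ram, safe_mode, ship_unit, temp_high, ticket_escalated} — 20 facts.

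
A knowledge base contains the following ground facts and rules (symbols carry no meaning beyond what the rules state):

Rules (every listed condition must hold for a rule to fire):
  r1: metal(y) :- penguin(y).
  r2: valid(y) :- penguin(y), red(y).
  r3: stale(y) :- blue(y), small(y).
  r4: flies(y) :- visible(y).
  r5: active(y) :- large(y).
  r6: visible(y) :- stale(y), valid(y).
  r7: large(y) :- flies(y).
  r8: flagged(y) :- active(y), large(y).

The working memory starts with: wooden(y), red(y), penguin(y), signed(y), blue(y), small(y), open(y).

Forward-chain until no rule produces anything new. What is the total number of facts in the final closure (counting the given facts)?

15

Round 1: r1 [metal(y) :- penguin(y).]; r2 [valid(y) :- penguin(y), red(y).]; r3 [stale(y) :- blue(y), small(y).]. New: metal(y), valid(y), stale(y).
Round 2: r6 [visible(y) :- stale(y), valid(y).]. New: visible(y).
Round 3: r4 [flies(y) :- visible(y).]. New: flies(y).
Round 4: r7 [large(y) :- flies(y).]. New: large(y).
Round 5: r5 [active(y) :- large(y).]. New: active(y).
Round 6: r8 [flagged(y) :- active(y), large(y).]. New: flagged(y).
Closure: {active(y), blue(y), flagged(y), flies(y), large(y), metal(y), open(y), penguin(y), red(y), signed(y), small(y), stale(y), valid(y), visible(y), wooden(y)} — 15 facts.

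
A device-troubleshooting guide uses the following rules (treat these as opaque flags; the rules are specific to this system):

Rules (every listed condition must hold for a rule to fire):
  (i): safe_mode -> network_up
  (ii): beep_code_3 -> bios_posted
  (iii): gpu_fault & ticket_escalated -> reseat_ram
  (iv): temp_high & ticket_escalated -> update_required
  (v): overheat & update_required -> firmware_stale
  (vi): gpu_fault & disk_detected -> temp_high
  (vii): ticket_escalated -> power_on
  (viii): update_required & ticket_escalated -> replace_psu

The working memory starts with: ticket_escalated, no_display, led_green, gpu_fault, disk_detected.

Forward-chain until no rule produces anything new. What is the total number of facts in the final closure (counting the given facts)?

10

Round 1 fires (iii), (vi), (vii), giving reseat_ram, temp_high, power_on.
Round 2 fires (iv), giving update_required.
Round 3 fires (viii), giving replace_psu.
Closure: {disk_detected, gpu_fault, led_green, no_display, power_on, replace_psu, reseat_ram, temp_high, ticket_escalated, update_required} — 10 facts.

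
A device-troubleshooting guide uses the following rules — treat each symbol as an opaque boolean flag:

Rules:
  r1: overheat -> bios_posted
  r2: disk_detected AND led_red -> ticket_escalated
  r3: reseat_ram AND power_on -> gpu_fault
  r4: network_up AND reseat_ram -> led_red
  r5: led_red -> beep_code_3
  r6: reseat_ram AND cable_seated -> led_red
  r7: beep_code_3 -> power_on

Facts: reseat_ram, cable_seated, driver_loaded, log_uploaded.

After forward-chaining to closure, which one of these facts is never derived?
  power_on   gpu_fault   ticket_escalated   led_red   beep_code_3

Round 1 fires r6, giving led_red.
Round 2 fires r5, giving beep_code_3.
Round 3 fires r7, giving power_on.
Round 4 fires r3, giving gpu_fault.
Derived: power_on (round 3), led_red (round 1), gpu_fault (round 4), beep_code_3 (round 2). ticket_escalated never appears in any round.

ticket_escalated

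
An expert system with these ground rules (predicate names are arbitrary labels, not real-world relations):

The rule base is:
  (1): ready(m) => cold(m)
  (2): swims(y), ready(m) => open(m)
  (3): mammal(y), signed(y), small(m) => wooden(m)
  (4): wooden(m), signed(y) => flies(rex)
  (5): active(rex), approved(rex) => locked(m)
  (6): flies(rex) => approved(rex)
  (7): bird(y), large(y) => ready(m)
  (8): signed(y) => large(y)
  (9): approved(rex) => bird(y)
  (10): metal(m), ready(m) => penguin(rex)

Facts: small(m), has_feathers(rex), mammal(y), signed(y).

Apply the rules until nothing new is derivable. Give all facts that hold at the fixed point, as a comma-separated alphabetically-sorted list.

Round 1 fires (3), (8), giving wooden(m), large(y).
Round 2 fires (4), giving flies(rex).
Round 3 fires (6), giving approved(rex).
Round 4 fires (9), giving bird(y).
Round 5 fires (7), giving ready(m).
Round 6 fires (1), giving cold(m).

approved(rex), bird(y), cold(m), flies(rex), has_feathers(rex), large(y), mammal(y), ready(m), signed(y), small(m), wooden(m)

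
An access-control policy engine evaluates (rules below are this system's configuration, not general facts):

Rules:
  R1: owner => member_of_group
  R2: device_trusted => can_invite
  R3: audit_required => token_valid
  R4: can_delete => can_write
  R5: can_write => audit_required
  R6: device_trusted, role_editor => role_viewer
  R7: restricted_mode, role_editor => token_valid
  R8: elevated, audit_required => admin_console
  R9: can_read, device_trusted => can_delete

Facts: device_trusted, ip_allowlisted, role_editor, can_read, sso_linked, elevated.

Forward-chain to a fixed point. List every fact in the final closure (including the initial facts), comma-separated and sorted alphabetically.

Round 1 — R2, R6, R9, derive can_invite, role_viewer, can_delete.
Round 2 — R4, derive can_write.
Round 3 — R5, derive audit_required.
Round 4 — R3, R8, derive token_valid, admin_console.

admin_console, audit_required, can_delete, can_invite, can_read, can_write, device_trusted, elevated, ip_allowlisted, role_editor, role_viewer, sso_linked, token_valid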